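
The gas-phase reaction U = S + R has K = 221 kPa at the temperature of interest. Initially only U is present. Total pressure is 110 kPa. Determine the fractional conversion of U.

X = 0.817

Take 1 mol U as basis and let X be its fractional conversion, so ξ = X.
Moles: n_U = 1 − X; n_S = X; n_R = X.
Summing: n_T = 1 + X.
With p_i = (n_i/n_T)P, K = p_S p_R / (p_U).
Substituting and setting equal to 221 kPa gives a polynomial in X; the root in (0,1) is X = 0.817.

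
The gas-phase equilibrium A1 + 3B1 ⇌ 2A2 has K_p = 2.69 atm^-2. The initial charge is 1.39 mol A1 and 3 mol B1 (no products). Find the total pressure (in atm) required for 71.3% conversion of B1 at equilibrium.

P = 3.92 atm

Take 3 mol B1 as basis and let X be its fractional conversion, so ξ = X.
At extent ξ: n_A1 = 1.39 − X; n_B1 = 3 − 3X; n_A2 = 2X.
Summing: n_T = 4.39 − 2X.
K_p = p_A2^2 / (p_A1 p_B1^3) with p_i = (n_i/n_T)·P.
At X = 0.713: the mole-fraction product g(X) = Π y_i^ν_i = 41.34. Since K_p = g(X)·P^{-2}, P = (g/K_p)^(1/2) = (41.34/2.69)^(1/2) = 3.92 atm.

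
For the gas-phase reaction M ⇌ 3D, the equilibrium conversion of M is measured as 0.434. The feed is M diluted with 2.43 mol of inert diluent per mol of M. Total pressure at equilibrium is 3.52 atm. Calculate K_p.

K_p = 2.62 atm^2

Take 1 mol M as basis and let X be its fractional conversion, so ξ = X.
Mole table: n_M = 1 − X; n_D = 3X; n_I = 2.43 (inert).
Summing: n_T = 3.43 + 2X.
At X = 0.434: n_M = 0.566, n_D = 1.3, n_T = 4.3.
p_i = (n_i/n_T)·P. K_p = p_D^3 / (p_M) = 2.62 atm^2.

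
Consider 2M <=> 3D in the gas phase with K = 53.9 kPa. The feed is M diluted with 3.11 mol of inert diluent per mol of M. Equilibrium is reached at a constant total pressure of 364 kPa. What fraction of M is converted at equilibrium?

Basis: 1 mol M initially; let X = conversion of M. Extent ξ = 0.5X.
At extent ξ: n_M = 1 − X; n_D = 1.5X; n_I = 3.11 (inert).
Summing: n_T = 4.11 + 0.5X.
With p_i = (n_i/n_T)P, K = p_D^3 / (p_M^2).
This yields a degree-3 equation in X; solving on (0,1), X = 0.406.

X = 0.406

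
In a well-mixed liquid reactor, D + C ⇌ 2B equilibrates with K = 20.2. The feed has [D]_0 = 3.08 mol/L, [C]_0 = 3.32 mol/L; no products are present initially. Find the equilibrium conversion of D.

X = 0.717

Let X = conversion of D; extent ξ = 3.08·X mol/L.
Concentrations: [D] = 3.08 − 3.08X; [C] = 3.32 − 3.08X; [B] = 6.16X.
K = [B]^2 / ([D] [C]).
This equals 20.2 at X = 0.717 (the root in 0 < X < 1).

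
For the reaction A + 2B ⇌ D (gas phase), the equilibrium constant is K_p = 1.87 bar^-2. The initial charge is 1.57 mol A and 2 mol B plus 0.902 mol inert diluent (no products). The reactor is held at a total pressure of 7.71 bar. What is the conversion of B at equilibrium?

X = 0.857

Basis: 2 mol B initially; let X = conversion of B. Extent ξ = X.
Species balance: n_A = 1.57 − X; n_B = 2 − 2X; n_D = X; n_I = 0.902 (inert).
Summing: n_T = 4.47 − 2X.
With p_i = (n_i/n_T)P, K_p = p_D / (p_A p_B^2).
Substituting and setting equal to 1.87 bar^-2 gives a polynomial in X; the root in (0,1) is X = 0.857.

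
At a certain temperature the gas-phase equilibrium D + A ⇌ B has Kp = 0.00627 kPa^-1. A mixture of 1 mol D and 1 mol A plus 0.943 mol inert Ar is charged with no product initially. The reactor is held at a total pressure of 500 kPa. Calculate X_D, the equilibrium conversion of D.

Basis: 1 mol D initially; let X = conversion of D. Extent ξ = X.
Species balance: n_D = 1 − X; n_A = 1 − X; n_B = X; n_I = 0.943 (inert).
Summing: n_T = 2.94 − X.
Mole fractions y_i = n_i/n_T; Kp = p_B / (p_D p_A) with p_i = y_i·P.
Substituting and setting equal to 0.00627 kPa^-1 gives a polynomial in X; the root in (0,1) is X = 0.419.

X = 0.419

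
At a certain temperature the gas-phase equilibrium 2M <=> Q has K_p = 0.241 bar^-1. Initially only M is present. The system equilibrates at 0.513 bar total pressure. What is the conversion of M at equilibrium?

Basis: 1 mol M initially; let X = conversion of M. Extent ξ = 0.5X.
At extent ξ: n_M = 1 − X; n_Q = 0.5X.
Total moles n_T = 1 − 0.5X.
With p_i = (n_i/n_T)P, K_p = p_Q / (p_M^2).
This yields a degree-2 equation in X; solving on (0,1), X = 0.182.

X = 0.182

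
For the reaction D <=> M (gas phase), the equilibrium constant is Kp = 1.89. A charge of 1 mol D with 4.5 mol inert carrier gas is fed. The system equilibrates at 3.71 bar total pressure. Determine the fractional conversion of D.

X = 0.654

Take 1 mol D as basis and let X be its fractional conversion, so ξ = X.
Moles: n_D = 1 − X; n_M = X; n_I = 4.5 (inert).
Total moles n_T = 5.5 (Δν = 0, constant).
With p_i = (n_i/n_T)P, Kp = p_M / (p_D).
Equating to 1.89 and solving on 0 < X < 1: X = 0.654.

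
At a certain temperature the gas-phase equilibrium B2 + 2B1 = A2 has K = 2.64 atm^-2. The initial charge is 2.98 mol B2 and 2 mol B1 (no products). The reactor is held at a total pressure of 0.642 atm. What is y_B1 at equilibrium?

Basis: 2 mol B1 initially; let X = conversion of B1. Extent ξ = X.
Mole table: n_B2 = 2.98 − X; n_B1 = 2 − 2X; n_A2 = X.
Summing: n_T = 4.98 − 2X.
y_i = n_i/n_T, p_i = y_i·P. K = p_A2 / (p_B2 p_B1^2).
Equating to 2.64 atm^-2 and solving on 0 < X < 1: X = 0.299.
Then n_B1 = 1.4, n_T = 4.38, so y_B1 = 0.320.

y_B1 = 0.320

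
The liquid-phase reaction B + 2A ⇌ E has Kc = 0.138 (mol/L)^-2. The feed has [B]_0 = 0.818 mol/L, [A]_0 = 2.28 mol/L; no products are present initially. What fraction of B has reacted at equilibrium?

X = 0.305

Let X = conversion of B; extent ξ = 0.818·X mol/L.
Concentrations: [B] = 0.818 − 0.818X; [A] = 2.28 − 1.64X; [E] = 0.818X.
Kc = [E] / ([B] [A]^2).
Equating to 0.138 (mol/L)^-2: the physical root is X = 0.305.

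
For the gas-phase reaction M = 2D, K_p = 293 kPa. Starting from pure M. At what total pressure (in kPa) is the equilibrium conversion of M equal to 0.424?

P = 334 kPa

Take 1 mol M as basis and let X be its fractional conversion, so ξ = X.
Mole table: n_M = 1 − X; n_D = 2X.
Summing: n_T = 1 + X.
K_p = p_D^2 / (p_M) with p_i = (n_i/n_T)·P.
At X = 0.424: the mole-fraction product g(X) = Π y_i^ν_i = 0.8767. Since K_p = g(X)·P^{1}, P = (K_p/g)^(1/1) = (293/0.8767)^(1/1) = 334 kPa.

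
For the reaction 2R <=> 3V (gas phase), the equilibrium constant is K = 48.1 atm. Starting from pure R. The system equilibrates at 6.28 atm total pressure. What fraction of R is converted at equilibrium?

X = 0.679

Basis: 1 mol R initially; let X = conversion of R. Extent ξ = 0.5X.
At extent ξ: n_R = 1 − X; n_V = 1.5X.
n_T = Σnᵢ = 1 + 0.5X.
With p_i = (n_i/n_T)P, K = p_V^3 / (p_R^2).
Equating to 48.1 atm and solving on 0 < X < 1: X = 0.679.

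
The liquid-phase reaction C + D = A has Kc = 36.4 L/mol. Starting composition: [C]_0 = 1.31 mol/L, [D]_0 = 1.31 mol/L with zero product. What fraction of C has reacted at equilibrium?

Let X = conversion of C; extent ξ = 1.31·X mol/L.
Concentrations: [C] = 1.31 − 1.31X; [D] = 1.31 − 1.31X; [A] = 1.31X.
Kc = [A] / ([C] [D]).
This equals 36.4 at X = 0.865 (the root in 0 < X < 1).

X = 0.865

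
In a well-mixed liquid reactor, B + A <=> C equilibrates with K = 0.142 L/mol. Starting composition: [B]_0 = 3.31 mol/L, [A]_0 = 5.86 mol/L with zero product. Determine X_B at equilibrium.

Let X = conversion of B; extent ξ = 3.31·X mol/L.
Concentrations: [B] = 3.31 − 3.31X; [A] = 5.86 − 3.31X; [C] = 3.31X.
K = [C] / ([B] [A]).
Setting equal to 0.142 and solving for X on (0,1) gives X = 0.393.

X = 0.393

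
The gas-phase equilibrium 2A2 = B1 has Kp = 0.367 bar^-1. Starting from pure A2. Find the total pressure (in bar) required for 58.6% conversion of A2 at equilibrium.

Let X = conversion of A2 (basis 1 mol A2); extent of reaction ξ = 0.5X.
Species balance: n_A2 = 1 − X; n_B1 = 0.5X.
n_T = Σnᵢ = 1 − 0.5X.
Kp = p_B1 / (p_A2^2) with p_i = (n_i/n_T)·P.
At X = 0.586: the mole-fraction product g(X) = Π y_i^ν_i = 1.209. Since Kp = g(X)·P^{-1}, P = (g/Kp)^(1/1) = (1.209/0.367)^(1/1) = 3.29 bar.

P = 3.29 bar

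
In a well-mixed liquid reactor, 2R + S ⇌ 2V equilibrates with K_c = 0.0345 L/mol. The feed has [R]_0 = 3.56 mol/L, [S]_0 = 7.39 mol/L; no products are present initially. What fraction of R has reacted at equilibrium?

Let X = conversion of R; extent ξ = 3.56X/2 mol/L.
Concentrations: [R] = 3.56 − 3.56X; [S] = 7.39 − 1.78X; [V] = 3.56X.
K_c = [V]^2 / ([R]^2 [S]).
This equals 0.0345 at X = 0.326 (the root in 0 < X < 1).

X = 0.326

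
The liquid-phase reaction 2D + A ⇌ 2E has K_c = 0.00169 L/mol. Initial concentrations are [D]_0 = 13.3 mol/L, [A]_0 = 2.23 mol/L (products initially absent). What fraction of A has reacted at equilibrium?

X = 0.159

Let X = conversion of A; extent ξ = 2.23·X mol/L.
Concentrations: [D] = 13.3 − 4.46X; [A] = 2.23 − 2.23X; [E] = 4.46X.
K_c = [E]^2 / ([D]^2 [A]).
Equating to 0.00169 L/mol: the physical root is X = 0.159.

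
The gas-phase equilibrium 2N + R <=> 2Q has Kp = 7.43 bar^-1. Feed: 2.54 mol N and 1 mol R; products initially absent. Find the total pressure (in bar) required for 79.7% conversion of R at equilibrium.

Let X = conversion of R (basis 1 mol R); extent of reaction ξ = X.
At extent ξ: n_N = 2.54 − 2X; n_R = 1 − X; n_Q = 2X.
n_T = Σnᵢ = 3.54 − X.
Kp = p_Q^2 / (p_N^2 p_R) with p_i = (n_i/n_T)·P.
At X = 0.797: the mole-fraction product g(X) = Π y_i^ν_i = 38.36. Since Kp = g(X)·P^{-1}, P = (g/Kp)^(1/1) = (38.36/7.43)^(1/1) = 5.16 bar.

P = 5.16 bar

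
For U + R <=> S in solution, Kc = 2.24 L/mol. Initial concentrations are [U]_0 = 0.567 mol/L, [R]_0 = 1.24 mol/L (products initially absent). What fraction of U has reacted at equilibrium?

Let X = conversion of U; extent ξ = 0.567·X mol/L.
Concentrations: [U] = 0.567 − 0.567X; [R] = 1.24 − 0.567X; [S] = 0.567X.
Kc = [S] / ([U] [R]).
Setting equal to 2.24 and solving for X on (0,1) gives X = 0.660.

X = 0.660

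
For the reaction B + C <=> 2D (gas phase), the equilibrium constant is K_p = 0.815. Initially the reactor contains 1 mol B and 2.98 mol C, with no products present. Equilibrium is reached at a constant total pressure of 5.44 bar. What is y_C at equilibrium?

Basis: 1 mol B initially; let X = conversion of B. Extent ξ = X.
Species balance: n_B = 1 − X; n_C = 2.98 − X; n_D = 2X.
n_T stays at 3.98 (no change in mole number).
Mole fractions y_i = n_i/n_T; K_p = p_D^2 / (p_B p_C) with p_i = y_i·P.
Substituting and setting equal to 0.815 gives a polynomial in X; the root in (0,1) is X = 0.502.
Then n_C = 2.48, n_T = 3.98, so y_C = 0.623.

y_C = 0.623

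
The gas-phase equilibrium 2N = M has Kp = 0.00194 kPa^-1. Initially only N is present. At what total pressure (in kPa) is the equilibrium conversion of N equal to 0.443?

Take 1 mol N as basis and let X be its fractional conversion, so ξ = 0.5X.
Species balance: n_N = 1 − X; n_M = 0.5X.
n_T = Σnᵢ = 1 − 0.5X.
Kp = p_M / (p_N^2) with p_i = (n_i/n_T)·P.
At X = 0.443: the mole-fraction product g(X) = Π y_i^ν_i = 0.5558. Since Kp = g(X)·P^{-1}, P = (g/Kp)^(1/1) = (0.5558/0.00194)^(1/1) = 286 kPa.

P = 286 kPa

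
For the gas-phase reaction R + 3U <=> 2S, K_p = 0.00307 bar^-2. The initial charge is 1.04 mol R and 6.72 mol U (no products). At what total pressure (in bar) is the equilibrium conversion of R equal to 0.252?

Basis: 1.04 mol R initially; let X = conversion of R. Extent ξ = 1.04X.
Moles: n_R = 1.04 − 1.04X; n_U = 6.72 − 3.12X; n_S = 2.08X.
Total moles n_T = 7.76 − 2.08X.
K_p = p_S^2 / (p_R p_U^3) with p_i = (n_i/n_T)·P.
At X = 0.252: the mole-fraction product g(X) = Π y_i^ν_i = 0.08851. Since K_p = g(X)·P^{-2}, P = (g/K_p)^(1/2) = (0.08851/0.00307)^(1/2) = 5.37 bar.

P = 5.37 bar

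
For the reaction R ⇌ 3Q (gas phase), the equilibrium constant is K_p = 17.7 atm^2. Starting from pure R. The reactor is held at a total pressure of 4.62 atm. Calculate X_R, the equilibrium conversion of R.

Basis: 1 mol R initially; let X = conversion of R. Extent ξ = X.
At extent ξ: n_R = 1 − X; n_Q = 3X.
n_T = Σnᵢ = 1 + 2X.
Mole fractions y_i = n_i/n_T; K_p = p_Q^3 / (p_R) with p_i = y_i·P.
This yields a degree-3 equation in X; solving on (0,1), X = 0.390.

X = 0.390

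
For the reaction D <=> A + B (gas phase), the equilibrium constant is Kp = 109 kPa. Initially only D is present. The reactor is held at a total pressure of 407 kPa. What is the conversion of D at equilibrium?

Let X = conversion of D (basis 1 mol D); extent of reaction ξ = X.
Species balance: n_D = 1 − X; n_A = X; n_B = X.
Total moles n_T = 1 + X.
With p_i = (n_i/n_T)P, Kp = p_A p_B / (p_D).
Equating to 109 kPa and solving on 0 < X < 1: X = 0.460.

X = 0.460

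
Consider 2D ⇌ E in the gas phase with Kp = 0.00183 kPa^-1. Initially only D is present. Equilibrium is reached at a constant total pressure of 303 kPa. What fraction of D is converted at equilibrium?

X = 0.443

Take 1 mol D as basis and let X be its fractional conversion, so ξ = 0.5X.
Mole table: n_D = 1 − X; n_E = 0.5X.
Summing: n_T = 1 − 0.5X.
Mole fractions y_i = n_i/n_T; Kp = p_E / (p_D^2) with p_i = y_i·P.
This yields a degree-2 equation in X; solving on (0,1), X = 0.443.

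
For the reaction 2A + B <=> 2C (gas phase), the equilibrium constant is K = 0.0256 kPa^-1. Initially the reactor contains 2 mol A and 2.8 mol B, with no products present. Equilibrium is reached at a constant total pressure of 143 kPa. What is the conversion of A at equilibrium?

X = 0.581

Basis: 2 mol A initially; let X = conversion of A. Extent ξ = X.
Moles: n_A = 2 − 2X; n_B = 2.8 − X; n_C = 2X.
Summing: n_T = 4.8 − X.
Mole fractions y_i = n_i/n_T; K = p_C^2 / (p_A^2 p_B) with p_i = y_i·P.
Setting this equal to 0.0256 kPa^-1 and taking the physical root (0 < X < 1) gives X = 0.581.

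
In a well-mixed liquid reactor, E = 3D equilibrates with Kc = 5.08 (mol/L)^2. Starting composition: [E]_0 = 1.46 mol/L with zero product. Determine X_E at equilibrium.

X = 0.380

Let X = conversion of E; extent ξ = 1.46·X mol/L.
Concentrations: [E] = 1.46 − 1.46X; [D] = 4.38X.
Kc = [D]^3 / ([E]).
This equals 5.08 at X = 0.380 (the root in 0 < X < 1).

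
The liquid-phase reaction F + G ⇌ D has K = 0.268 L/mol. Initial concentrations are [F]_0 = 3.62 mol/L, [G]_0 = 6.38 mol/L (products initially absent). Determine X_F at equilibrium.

X = 0.542

Let X = conversion of F; extent ξ = 3.62·X mol/L.
Concentrations: [F] = 3.62 − 3.62X; [G] = 6.38 − 3.62X; [D] = 3.62X.
K = [D] / ([F] [G]).
This equals 0.268 at X = 0.542 (the root in 0 < X < 1).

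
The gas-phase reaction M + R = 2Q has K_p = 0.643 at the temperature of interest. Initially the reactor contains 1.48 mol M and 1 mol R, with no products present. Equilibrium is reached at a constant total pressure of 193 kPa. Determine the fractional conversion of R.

X = 0.345

Basis: 1 mol R initially; let X = conversion of R. Extent ξ = X.
Moles: n_M = 1.48 − X; n_R = 1 − X; n_Q = 2X.
Total moles n_T = 2.48 (Δν = 0, constant).
Mole fractions y_i = n_i/n_T; K_p = p_Q^2 / (p_M p_R) with p_i = y_i·P.
This yields a degree-2 equation in X; solving on (0,1), X = 0.345.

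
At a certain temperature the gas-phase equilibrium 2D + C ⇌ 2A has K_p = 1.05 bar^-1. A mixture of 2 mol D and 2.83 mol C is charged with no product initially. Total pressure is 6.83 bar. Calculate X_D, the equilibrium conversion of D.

Basis: 2 mol D initially; let X = conversion of D. Extent ξ = X.
Species balance: n_D = 2 − 2X; n_C = 2.83 − X; n_A = 2X.
Summing: n_T = 4.83 − X.
With p_i = (n_i/n_T)P, K_p = p_A^2 / (p_D^2 p_C).
Equating to 1.05 bar^-1 and solving on 0 < X < 1: X = 0.659.

X = 0.659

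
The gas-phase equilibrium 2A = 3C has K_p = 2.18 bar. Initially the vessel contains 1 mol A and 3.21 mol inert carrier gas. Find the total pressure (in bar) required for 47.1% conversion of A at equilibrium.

Take 1 mol A as basis and let X be its fractional conversion, so ξ = 0.5X.
Moles: n_A = 1 − X; n_C = 1.5X; n_I = 3.21 (inert).
Summing: n_T = 4.21 + 0.5X.
K_p = p_C^3 / (p_A^2) with p_i = (n_i/n_T)·P.
At X = 0.471: the mole-fraction product g(X) = Π y_i^ν_i = 0.2835. Since K_p = g(X)·P^{1}, P = (K_p/g)^(1/1) = (2.18/0.2835)^(1/1) = 7.69 bar.

P = 7.69 bar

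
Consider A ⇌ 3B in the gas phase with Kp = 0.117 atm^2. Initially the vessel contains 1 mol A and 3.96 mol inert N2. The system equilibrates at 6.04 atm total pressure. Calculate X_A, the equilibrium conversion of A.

X = 0.141

Let X = conversion of A (basis 1 mol A); extent of reaction ξ = X.
Species balance: n_A = 1 − X; n_B = 3X; n_I = 3.96 (inert).
Summing: n_T = 4.96 + 2X.
y_i = n_i/n_T, p_i = y_i·P. Kp = p_B^3 / (p_A).
Equating to 0.117 atm^2 and solving on 0 < X < 1: X = 0.141.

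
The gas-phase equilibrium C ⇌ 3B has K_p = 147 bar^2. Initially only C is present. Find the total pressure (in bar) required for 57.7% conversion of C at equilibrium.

P = 7.46 bar

Basis: 1 mol C initially; let X = conversion of C. Extent ξ = X.
Mole table: n_C = 1 − X; n_B = 3X.
Total moles n_T = 1 + 2X.
K_p = p_B^3 / (p_C) with p_i = (n_i/n_T)·P.
At X = 0.577: the mole-fraction product g(X) = Π y_i^ν_i = 2.643. Since K_p = g(X)·P^{2}, P = (K_p/g)^(1/2) = (147/2.643)^(1/2) = 7.46 bar.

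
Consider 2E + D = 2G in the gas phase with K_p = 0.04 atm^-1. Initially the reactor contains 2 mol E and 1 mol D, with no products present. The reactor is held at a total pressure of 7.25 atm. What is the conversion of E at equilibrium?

Basis: 2 mol E initially; let X = conversion of E. Extent ξ = X.
Moles: n_E = 2 − 2X; n_D = 1 − X; n_G = 2X.
Total moles n_T = 3 − X.
Mole fractions y_i = n_i/n_T; K_p = p_G^2 / (p_E^2 p_D) with p_i = y_i·P.
Setting this equal to 0.04 atm^-1 and taking the physical root (0 < X < 1) gives X = 0.222.

X = 0.222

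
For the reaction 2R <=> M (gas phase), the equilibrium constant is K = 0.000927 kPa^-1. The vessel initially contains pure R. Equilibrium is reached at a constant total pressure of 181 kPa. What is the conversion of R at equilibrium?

Let X = conversion of R (basis 1 mol R); extent of reaction ξ = 0.5X.
Species balance: n_R = 1 − X; n_M = 0.5X.
Summing: n_T = 1 − 0.5X.
With p_i = (n_i/n_T)P, K = p_M / (p_R^2).
Substituting and setting equal to 0.000927 kPa^-1 gives a polynomial in X; the root in (0,1) is X = 0.226.

X = 0.226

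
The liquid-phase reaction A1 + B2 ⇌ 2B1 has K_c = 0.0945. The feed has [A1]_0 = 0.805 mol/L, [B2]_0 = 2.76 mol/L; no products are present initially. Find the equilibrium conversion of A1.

X = 0.239

Let X = conversion of A1; extent ξ = 0.805·X mol/L.
Concentrations: [A1] = 0.805 − 0.805X; [B2] = 2.76 − 0.805X; [B1] = 1.61X.
K_c = [B1]^2 / ([A1] [B2]).
Equating to 0.0945: the physical root is X = 0.239.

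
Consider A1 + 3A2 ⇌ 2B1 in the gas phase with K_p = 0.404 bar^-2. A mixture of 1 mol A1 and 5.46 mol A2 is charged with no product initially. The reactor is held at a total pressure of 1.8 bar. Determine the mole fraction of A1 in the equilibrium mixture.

y_A1 = 0.085

Basis: 1 mol A1 initially; let X = conversion of A1. Extent ξ = X.
Species balance: n_A1 = 1 − X; n_A2 = 5.46 − 3X; n_B1 = 2X.
Total moles n_T = 6.46 − 2X.
With p_i = (n_i/n_T)P, K_p = p_B1^2 / (p_A1 p_A2^3).
Equating to 0.404 bar^-2 and solving on 0 < X < 1: X = 0.541.
Then n_A1 = 0.459, n_T = 5.38, so y_A1 = 0.085.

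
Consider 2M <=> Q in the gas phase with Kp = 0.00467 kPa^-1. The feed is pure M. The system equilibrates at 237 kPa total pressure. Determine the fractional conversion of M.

Let X = conversion of M (basis 1 mol M); extent of reaction ξ = 0.5X.
Moles: n_M = 1 − X; n_Q = 0.5X.
n_T = Σnᵢ = 1 − 0.5X.
With p_i = (n_i/n_T)P, Kp = p_Q / (p_M^2).
Equating to 0.00467 kPa^-1 and solving on 0 < X < 1: X = 0.571.

X = 0.571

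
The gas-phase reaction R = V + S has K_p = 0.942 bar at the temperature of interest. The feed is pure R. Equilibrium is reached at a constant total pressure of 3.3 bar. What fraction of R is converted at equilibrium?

Take 1 mol R as basis and let X be its fractional conversion, so ξ = X.
Moles: n_R = 1 − X; n_V = X; n_S = X.
n_T = Σnᵢ = 1 + X.
y_i = n_i/n_T, p_i = y_i·P. K_p = p_V p_S / (p_R).
This yields a degree-2 equation in X; solving on (0,1), X = 0.471.

X = 0.471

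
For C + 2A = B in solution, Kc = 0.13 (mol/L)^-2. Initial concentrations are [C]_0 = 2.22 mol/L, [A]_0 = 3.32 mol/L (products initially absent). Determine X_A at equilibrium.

X = 0.427

Let X = conversion of A; extent ξ = 3.32X/2 mol/L.
Concentrations: [C] = 2.22 − 1.66X; [A] = 3.32 − 3.32X; [B] = 1.66X.
Kc = [B] / ([C] [A]^2).
Solving Kc = 0.13 for X ∈ (0,1): X = 0.427.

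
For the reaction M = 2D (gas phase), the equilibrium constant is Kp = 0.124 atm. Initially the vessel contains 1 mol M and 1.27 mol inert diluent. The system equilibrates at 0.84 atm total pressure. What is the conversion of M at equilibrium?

X = 0.263

Take 1 mol M as basis and let X be its fractional conversion, so ξ = X.
Moles: n_M = 1 − X; n_D = 2X; n_I = 1.27 (inert).
n_T = Σnᵢ = 2.27 + X.
y_i = n_i/n_T, p_i = y_i·P. Kp = p_D^2 / (p_M).
This yields a degree-2 equation in X; solving on (0,1), X = 0.263.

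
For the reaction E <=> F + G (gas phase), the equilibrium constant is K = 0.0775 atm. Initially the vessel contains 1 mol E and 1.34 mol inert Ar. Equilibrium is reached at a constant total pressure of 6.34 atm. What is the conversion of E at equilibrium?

X = 0.160

Let X = conversion of E (basis 1 mol E); extent of reaction ξ = X.
Moles: n_E = 1 − X; n_F = X; n_G = X; n_I = 1.34 (inert).
Summing: n_T = 2.34 + X.
y_i = n_i/n_T, p_i = y_i·P. K = p_F p_G / (p_E).
Setting this equal to 0.0775 atm and taking the physical root (0 < X < 1) gives X = 0.160.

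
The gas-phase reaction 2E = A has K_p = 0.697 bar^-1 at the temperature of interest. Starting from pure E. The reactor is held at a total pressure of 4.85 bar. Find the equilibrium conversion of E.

Basis: 1 mol E initially; let X = conversion of E. Extent ξ = 0.5X.
Mole table: n_E = 1 − X; n_A = 0.5X.
Total moles n_T = 1 − 0.5X.
y_i = n_i/n_T, p_i = y_i·P. K_p = p_A / (p_E^2).
Substituting and setting equal to 0.697 bar^-1 gives a polynomial in X; the root in (0,1) is X = 0.738.

X = 0.738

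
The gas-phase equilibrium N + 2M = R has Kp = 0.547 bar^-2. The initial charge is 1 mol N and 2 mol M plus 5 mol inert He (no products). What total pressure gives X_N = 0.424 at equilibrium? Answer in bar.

Basis: 1 mol N initially; let X = conversion of N. Extent ξ = X.
Moles: n_N = 1 − X; n_M = 2 − 2X; n_R = X; n_I = 5 (inert).
Total moles n_T = 8 − 2X.
Kp = p_R / (p_N p_M^2) with p_i = (n_i/n_T)·P.
At X = 0.424: the mole-fraction product g(X) = Π y_i^ν_i = 28.37. Since Kp = g(X)·P^{-2}, P = (g/Kp)^(1/2) = (28.37/0.547)^(1/2) = 7.2 bar.

P = 7.2 bar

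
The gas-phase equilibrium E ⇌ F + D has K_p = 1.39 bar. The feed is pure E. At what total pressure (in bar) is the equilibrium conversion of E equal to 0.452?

Take 1 mol E as basis and let X be its fractional conversion, so ξ = X.
Species balance: n_E = 1 − X; n_F = X; n_D = X.
Total moles n_T = 1 + X.
K_p = p_F p_D / (p_E) with p_i = (n_i/n_T)·P.
At X = 0.452: the mole-fraction product g(X) = Π y_i^ν_i = 0.2568. Since K_p = g(X)·P^{1}, P = (K_p/g)^(1/1) = (1.39/0.2568)^(1/1) = 5.41 bar.

P = 5.41 bar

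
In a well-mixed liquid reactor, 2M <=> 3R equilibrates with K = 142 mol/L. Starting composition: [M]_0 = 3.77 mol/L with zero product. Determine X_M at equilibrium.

Let X = conversion of M; extent ξ = 3.77X/2 mol/L.
Concentrations: [M] = 3.77 − 3.77X; [R] = 5.66X.
K = [R]^3 / ([M]^2).
Setting equal to 142 and solving for X on (0,1) gives X = 0.790.

X = 0.790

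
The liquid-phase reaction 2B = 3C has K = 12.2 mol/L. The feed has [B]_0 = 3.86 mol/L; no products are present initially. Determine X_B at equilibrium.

Let X = conversion of B; extent ξ = 3.86X/2 mol/L.
Concentrations: [B] = 3.86 − 3.86X; [C] = 5.79X.
K = [C]^3 / ([B]^2).
This equals 12.2 at X = 0.563 (the root in 0 < X < 1).

X = 0.563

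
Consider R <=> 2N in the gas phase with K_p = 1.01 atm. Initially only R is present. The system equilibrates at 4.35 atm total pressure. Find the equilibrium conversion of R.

Let X = conversion of R (basis 1 mol R); extent of reaction ξ = X.
Species balance: n_R = 1 − X; n_N = 2X.
n_T = Σnᵢ = 1 + X.
Mole fractions y_i = n_i/n_T; K_p = p_N^2 / (p_R) with p_i = y_i·P.
Equating to 1.01 atm and solving on 0 < X < 1: X = 0.234.

X = 0.234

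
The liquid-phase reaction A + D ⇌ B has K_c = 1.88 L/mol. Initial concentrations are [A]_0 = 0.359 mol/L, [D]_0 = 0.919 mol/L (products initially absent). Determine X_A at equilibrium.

Let X = conversion of A; extent ξ = 0.359·X mol/L.
Concentrations: [A] = 0.359 − 0.359X; [D] = 0.919 − 0.359X; [B] = 0.359X.
K_c = [B] / ([A] [D]).
This equals 1.88 at X = 0.573 (the root in 0 < X < 1).

X = 0.573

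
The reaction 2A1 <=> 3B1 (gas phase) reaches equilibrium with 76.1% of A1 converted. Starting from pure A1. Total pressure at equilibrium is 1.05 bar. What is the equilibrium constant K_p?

K_p = 19.8 bar

Let X = conversion of A1 (basis 1 mol A1); extent of reaction ξ = 0.5X.
Moles: n_A1 = 1 − X; n_B1 = 1.5X.
Total moles n_T = 1 + 0.5X.
At X = 0.761: n_A1 = 0.239, n_B1 = 1.14, n_T = 1.38.
p_i = (n_i/n_T)·P. K_p = p_B1^3 / (p_A1^2) = 19.8 bar.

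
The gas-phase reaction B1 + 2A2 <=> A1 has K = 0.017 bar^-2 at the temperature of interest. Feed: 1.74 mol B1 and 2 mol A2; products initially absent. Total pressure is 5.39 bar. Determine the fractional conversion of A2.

Take 2 mol A2 as basis and let X be its fractional conversion, so ξ = X.
Species balance: n_B1 = 1.74 − X; n_A2 = 2 − 2X; n_A1 = X.
n_T = Σnᵢ = 3.74 − 2X.
y_i = n_i/n_T, p_i = y_i·P. K = p_A1 / (p_B1 p_A2^2).
Setting this equal to 0.017 bar^-2 and taking the physical root (0 < X < 1) gives X = 0.181.

X = 0.181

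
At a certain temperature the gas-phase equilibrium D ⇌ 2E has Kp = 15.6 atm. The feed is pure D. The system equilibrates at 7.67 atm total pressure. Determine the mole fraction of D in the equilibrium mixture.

Basis: 1 mol D initially; let X = conversion of D. Extent ξ = X.
Mole table: n_D = 1 − X; n_E = 2X.
Summing: n_T = 1 + X.
Mole fractions y_i = n_i/n_T; Kp = p_E^2 / (p_D) with p_i = y_i·P.
This yields a degree-2 equation in X; solving on (0,1), X = 0.581.
Then n_D = 0.419, n_T = 1.58, so y_D = 0.265.

y_D = 0.265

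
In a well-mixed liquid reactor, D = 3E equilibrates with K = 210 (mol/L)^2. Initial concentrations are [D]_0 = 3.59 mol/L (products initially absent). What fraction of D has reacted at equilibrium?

Let X = conversion of D; extent ξ = 3.59·X mol/L.
Concentrations: [D] = 3.59 − 3.59X; [E] = 10.8X.
K = [E]^3 / ([D]).
This equals 210 at X = 0.615 (the root in 0 < X < 1).

X = 0.615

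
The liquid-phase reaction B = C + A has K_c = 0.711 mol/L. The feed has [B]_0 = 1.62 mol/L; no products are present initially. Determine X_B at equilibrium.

Let X = conversion of B; extent ξ = 1.62·X mol/L.
Concentrations: [B] = 1.62 − 1.62X; [C] = 1.62X; [A] = 1.62X.
K_c = [C] [A] / ([B]).
This equals 0.711 at X = 0.478 (the root in 0 < X < 1).

X = 0.478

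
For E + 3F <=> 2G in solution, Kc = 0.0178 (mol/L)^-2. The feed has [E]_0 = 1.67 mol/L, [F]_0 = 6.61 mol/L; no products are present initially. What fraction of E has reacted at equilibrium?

Let X = conversion of E; extent ξ = 1.67·X mol/L.
Concentrations: [E] = 1.67 − 1.67X; [F] = 6.61 − 5.01X; [G] = 3.34X.
Kc = [G]^2 / ([E] [F]^3).
Solving Kc = 0.0178 for X ∈ (0,1): X = 0.398.

X = 0.398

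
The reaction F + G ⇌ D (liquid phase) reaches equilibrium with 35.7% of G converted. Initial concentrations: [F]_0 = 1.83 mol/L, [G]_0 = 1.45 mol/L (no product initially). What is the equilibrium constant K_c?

K_c = 0.423 L/mol

Let X = conversion of G.
Concentrations: [F] = 1.83 − 1.45X; [G] = 1.45 − 1.45X; [D] = 1.45X.
At X = 0.357: [F] = 1.31, [G] = 0.932, [D] = 0.518.
K_c = [D] / ([F] [G]) = 0.423 L/mol.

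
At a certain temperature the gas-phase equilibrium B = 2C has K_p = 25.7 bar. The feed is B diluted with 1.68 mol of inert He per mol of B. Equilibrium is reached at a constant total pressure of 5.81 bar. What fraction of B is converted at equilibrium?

Take 1 mol B as basis and let X be its fractional conversion, so ξ = X.
Species balance: n_B = 1 − X; n_C = 2X; n_I = 1.68 (inert).
Total moles n_T = 2.68 + X.
Mole fractions y_i = n_i/n_T; K_p = p_C^2 / (p_B) with p_i = y_i·P.
Substituting and setting equal to 25.7 bar gives a polynomial in X; the root in (0,1) is X = 0.825.

X = 0.825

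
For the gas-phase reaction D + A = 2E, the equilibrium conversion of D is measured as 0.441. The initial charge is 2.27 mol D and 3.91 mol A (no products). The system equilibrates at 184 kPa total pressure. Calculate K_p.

K_p = 1.09

Let X = conversion of D (basis 2.27 mol D); extent of reaction ξ = 2.27X.
Mole table: n_D = 2.27 − 2.27X; n_A = 3.91 − 2.27X; n_E = 4.54X.
Total moles n_T = 6.18 (Δν = 0, constant).
At X = 0.441: n_D = 1.27, n_A = 2.91, n_E = 2, n_T = 6.18.
p_i = (n_i/n_T)·P. K_p = p_E^2 / (p_D p_A) = 1.09.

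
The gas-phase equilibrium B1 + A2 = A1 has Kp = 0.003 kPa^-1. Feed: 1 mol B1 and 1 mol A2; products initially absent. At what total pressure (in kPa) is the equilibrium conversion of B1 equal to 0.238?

Take 1 mol B1 as basis and let X be its fractional conversion, so ξ = X.
Moles: n_B1 = 1 − X; n_A2 = 1 − X; n_A1 = X.
n_T = Σnᵢ = 2 − X.
Kp = p_A1 / (p_B1 p_A2) with p_i = (n_i/n_T)·P.
At X = 0.238: the mole-fraction product g(X) = Π y_i^ν_i = 0.7222. Since Kp = g(X)·P^{-1}, P = (g/Kp)^(1/1) = (0.7222/0.003)^(1/1) = 241 kPa.

P = 241 kPa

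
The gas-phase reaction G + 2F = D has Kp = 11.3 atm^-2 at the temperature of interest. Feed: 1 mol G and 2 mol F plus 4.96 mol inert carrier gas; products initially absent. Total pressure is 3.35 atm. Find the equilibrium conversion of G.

X = 0.619

Let X = conversion of G (basis 1 mol G); extent of reaction ξ = X.
Species balance: n_G = 1 − X; n_F = 2 − 2X; n_D = X; n_I = 4.96 (inert).
Summing: n_T = 7.96 − 2X.
Mole fractions y_i = n_i/n_T; Kp = p_D / (p_G p_F^2) with p_i = y_i·P.
Equating to 11.3 atm^-2 and solving on 0 < X < 1: X = 0.619.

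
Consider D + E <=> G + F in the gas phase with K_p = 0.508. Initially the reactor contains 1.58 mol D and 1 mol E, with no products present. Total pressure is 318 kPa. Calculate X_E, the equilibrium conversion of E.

X = 0.513

Take 1 mol E as basis and let X be its fractional conversion, so ξ = X.
At extent ξ: n_D = 1.58 − X; n_E = 1 − X; n_G = X; n_F = X.
Since Δν = 0, n_T = 2.58 throughout.
y_i = n_i/n_T, p_i = y_i·P. K_p = p_G p_F / (p_D p_E).
This yields a degree-2 equation in X; solving on (0,1), X = 0.513.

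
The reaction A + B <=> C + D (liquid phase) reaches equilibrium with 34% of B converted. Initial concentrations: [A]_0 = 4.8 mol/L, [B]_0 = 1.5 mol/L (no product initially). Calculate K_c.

Let X = conversion of B.
Concentrations: [A] = 4.8 − 1.5X; [B] = 1.5 − 1.5X; [C] = 1.5X; [D] = 1.5X.
At X = 0.34: [A] = 4.29, [B] = 0.99, [C] = 0.51, [D] = 0.51.
K_c = [C] [D] / ([A] [B]) = 0.0612.

K_c = 0.0612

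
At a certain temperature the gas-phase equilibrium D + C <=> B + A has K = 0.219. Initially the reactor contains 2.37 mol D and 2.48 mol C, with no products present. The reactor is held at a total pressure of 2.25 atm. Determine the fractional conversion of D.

Basis: 2.37 mol D initially; let X = conversion of D. Extent ξ = 2.37X.
At extent ξ: n_D = 2.37 − 2.37X; n_C = 2.48 − 2.37X; n_B = 2.37X; n_A = 2.37X.
n_T stays at 4.85 (no change in mole number).
y_i = n_i/n_T, p_i = y_i·P. K = p_B p_A / (p_D p_C).
Substituting and setting equal to 0.219 gives a polynomial in X; the root in (0,1) is X = 0.326.

X = 0.326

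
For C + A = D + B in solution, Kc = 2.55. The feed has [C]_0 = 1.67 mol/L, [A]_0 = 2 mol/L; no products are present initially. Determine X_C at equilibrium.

Let X = conversion of C; extent ξ = 1.67·X mol/L.
Concentrations: [C] = 1.67 − 1.67X; [A] = 2 − 1.67X; [D] = 1.67X; [B] = 1.67X.
Kc = [D] [B] / ([C] [A]).
Setting equal to 2.55 and solving for X on (0,1) gives X = 0.669.

X = 0.669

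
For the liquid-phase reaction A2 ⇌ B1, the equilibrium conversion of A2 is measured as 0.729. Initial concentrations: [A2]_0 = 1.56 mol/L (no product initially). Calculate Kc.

Let X = conversion of A2.
Concentrations: [A2] = 1.56 − 1.56X; [B1] = 1.56X.
At X = 0.729: [A2] = 0.423, [B1] = 1.14.
Kc = [B1] / ([A2]) = 2.69.

Kc = 2.69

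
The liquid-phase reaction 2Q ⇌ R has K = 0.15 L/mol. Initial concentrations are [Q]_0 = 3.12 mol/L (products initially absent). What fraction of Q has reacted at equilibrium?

Let X = conversion of Q; extent ξ = 3.12X/2 mol/L.
Concentrations: [Q] = 3.12 − 3.12X; [R] = 1.56X.
K = [R] / ([Q]^2).
Setting equal to 0.15 and solving for X on (0,1) gives X = 0.371.

X = 0.371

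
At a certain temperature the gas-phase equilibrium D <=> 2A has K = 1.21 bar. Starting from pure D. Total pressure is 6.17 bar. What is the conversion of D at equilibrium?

X = 0.216

Take 1 mol D as basis and let X be its fractional conversion, so ξ = X.
Moles: n_D = 1 − X; n_A = 2X.
Total moles n_T = 1 + X.
With p_i = (n_i/n_T)P, K = p_A^2 / (p_D).
Substituting and setting equal to 1.21 bar gives a polynomial in X; the root in (0,1) is X = 0.216.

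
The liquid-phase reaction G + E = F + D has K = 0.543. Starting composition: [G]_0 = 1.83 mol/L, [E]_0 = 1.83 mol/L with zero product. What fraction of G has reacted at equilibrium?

Let X = conversion of G; extent ξ = 1.83·X mol/L.
Concentrations: [G] = 1.83 − 1.83X; [E] = 1.83 − 1.83X; [F] = 1.83X; [D] = 1.83X.
K = [F] [D] / ([G] [E]).
Solving K = 0.543 for X ∈ (0,1): X = 0.424.

X = 0.424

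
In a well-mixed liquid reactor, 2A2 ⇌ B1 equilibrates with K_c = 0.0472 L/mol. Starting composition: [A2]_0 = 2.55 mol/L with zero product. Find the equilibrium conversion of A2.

X = 0.167

Let X = conversion of A2; extent ξ = 2.55X/2 mol/L.
Concentrations: [A2] = 2.55 − 2.55X; [B1] = 1.27X.
K_c = [B1] / ([A2]^2).
Equating to 0.0472 L/mol: the physical root is X = 0.167.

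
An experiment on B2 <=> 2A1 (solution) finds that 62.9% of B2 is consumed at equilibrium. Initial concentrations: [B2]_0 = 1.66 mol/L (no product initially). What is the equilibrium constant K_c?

K_c = 7.08 mol/L

Let X = conversion of B2.
Concentrations: [B2] = 1.66 − 1.66X; [A1] = 3.32X.
At X = 0.629: [B2] = 0.616, [A1] = 2.09.
K_c = [A1]^2 / ([B2]) = 7.08 mol/L.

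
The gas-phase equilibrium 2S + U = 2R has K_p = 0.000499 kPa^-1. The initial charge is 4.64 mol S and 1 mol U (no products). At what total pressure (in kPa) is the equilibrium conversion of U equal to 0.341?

P = 478 kPa

Let X = conversion of U (basis 1 mol U); extent of reaction ξ = X.
Moles: n_S = 4.64 − 2X; n_U = 1 − X; n_R = 2X.
Summing: n_T = 5.64 − X.
K_p = p_R^2 / (p_S^2 p_U) with p_i = (n_i/n_T)·P.
At X = 0.341: the mole-fraction product g(X) = Π y_i^ν_i = 0.2387. Since K_p = g(X)·P^{-1}, P = (g/K_p)^(1/1) = (0.2387/0.000499)^(1/1) = 478 kPa.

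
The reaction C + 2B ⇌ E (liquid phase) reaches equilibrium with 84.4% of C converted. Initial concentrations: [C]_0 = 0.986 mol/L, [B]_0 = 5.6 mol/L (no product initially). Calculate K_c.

K_c = 0.349 (mol/L)^-2

Let X = conversion of C.
Concentrations: [C] = 0.986 − 0.986X; [B] = 5.6 − 1.97X; [E] = 0.986X.
At X = 0.844: [C] = 0.154, [B] = 3.94, [E] = 0.832.
K_c = [E] / ([C] [B]^2) = 0.349 (mol/L)^-2.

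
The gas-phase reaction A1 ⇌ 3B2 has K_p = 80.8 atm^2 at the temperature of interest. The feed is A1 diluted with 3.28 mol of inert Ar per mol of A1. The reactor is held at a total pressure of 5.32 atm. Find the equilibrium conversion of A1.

X = 0.842

Let X = conversion of A1 (basis 1 mol A1); extent of reaction ξ = X.
Species balance: n_A1 = 1 − X; n_B2 = 3X; n_I = 3.28 (inert).
Summing: n_T = 4.28 + 2X.
With p_i = (n_i/n_T)P, K_p = p_B2^3 / (p_A1).
Setting this equal to 80.8 atm^2 and taking the physical root (0 < X < 1) gives X = 0.842.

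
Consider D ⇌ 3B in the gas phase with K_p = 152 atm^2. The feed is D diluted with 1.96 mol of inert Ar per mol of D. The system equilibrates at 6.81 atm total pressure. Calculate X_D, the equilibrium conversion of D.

Take 1 mol D as basis and let X be its fractional conversion, so ξ = X.
Moles: n_D = 1 − X; n_B = 3X; n_I = 1.96 (inert).
n_T = Σnᵢ = 2.96 + 2X.
y_i = n_i/n_T, p_i = y_i·P. K_p = p_B^3 / (p_D).
Equating to 152 atm^2 and solving on 0 < X < 1: X = 0.798.

X = 0.798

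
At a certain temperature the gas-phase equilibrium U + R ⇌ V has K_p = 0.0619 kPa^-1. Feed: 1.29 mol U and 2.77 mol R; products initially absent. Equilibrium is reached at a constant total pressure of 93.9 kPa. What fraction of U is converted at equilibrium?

X = 0.771

Basis: 1.29 mol U initially; let X = conversion of U. Extent ξ = 1.29X.
Moles: n_U = 1.29 − 1.29X; n_R = 2.77 − 1.29X; n_V = 1.29X.
Summing: n_T = 4.06 − 1.29X.
y_i = n_i/n_T, p_i = y_i·P. K_p = p_V / (p_U p_R).
Setting this equal to 0.0619 kPa^-1 and taking the physical root (0 < X < 1) gives X = 0.771.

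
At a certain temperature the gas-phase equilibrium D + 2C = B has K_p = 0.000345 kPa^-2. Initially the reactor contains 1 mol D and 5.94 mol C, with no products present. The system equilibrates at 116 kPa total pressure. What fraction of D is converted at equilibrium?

X = 0.755

Let X = conversion of D (basis 1 mol D); extent of reaction ξ = X.
At extent ξ: n_D = 1 − X; n_C = 5.94 − 2X; n_B = X.
Total moles n_T = 6.94 − 2X.
Mole fractions y_i = n_i/n_T; K_p = p_B / (p_D p_C^2) with p_i = y_i·P.
Setting this equal to 0.000345 kPa^-2 and taking the physical root (0 < X < 1) gives X = 0.755.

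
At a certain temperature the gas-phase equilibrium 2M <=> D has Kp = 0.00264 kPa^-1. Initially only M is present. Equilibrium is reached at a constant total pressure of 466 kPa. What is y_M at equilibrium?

Let X = conversion of M (basis 1 mol M); extent of reaction ξ = 0.5X.
Moles: n_M = 1 − X; n_D = 0.5X.
Total moles n_T = 1 − 0.5X.
Mole fractions y_i = n_i/n_T; Kp = p_D / (p_M^2) with p_i = y_i·P.
Setting this equal to 0.00264 kPa^-1 and taking the physical root (0 < X < 1) gives X = 0.589.
Then n_M = 0.411, n_T = 0.705, so y_M = 0.583.

y_M = 0.583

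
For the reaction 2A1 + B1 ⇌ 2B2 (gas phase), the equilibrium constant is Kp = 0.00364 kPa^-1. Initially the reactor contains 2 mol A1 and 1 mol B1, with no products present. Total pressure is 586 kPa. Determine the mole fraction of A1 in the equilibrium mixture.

y_A1 = 0.455

Let X = conversion of A1 (basis 2 mol A1); extent of reaction ξ = X.
Species balance: n_A1 = 2 − 2X; n_B1 = 1 − X; n_B2 = 2X.
Total moles n_T = 3 − X.
Mole fractions y_i = n_i/n_T; Kp = p_B2^2 / (p_A1^2 p_B1) with p_i = y_i·P.
Substituting and setting equal to 0.00364 kPa^-1 gives a polynomial in X; the root in (0,1) is X = 0.411.
Then n_A1 = 1.18, n_T = 2.59, so y_A1 = 0.455.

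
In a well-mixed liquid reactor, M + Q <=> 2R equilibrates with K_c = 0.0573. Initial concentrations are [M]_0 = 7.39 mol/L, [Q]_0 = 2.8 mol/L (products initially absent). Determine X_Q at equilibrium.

X = 0.171

Let X = conversion of Q; extent ξ = 2.8·X mol/L.
Concentrations: [M] = 7.39 − 2.8X; [Q] = 2.8 − 2.8X; [R] = 5.6X.
K_c = [R]^2 / ([M] [Q]).
Solving K_c = 0.0573 for X ∈ (0,1): X = 0.171.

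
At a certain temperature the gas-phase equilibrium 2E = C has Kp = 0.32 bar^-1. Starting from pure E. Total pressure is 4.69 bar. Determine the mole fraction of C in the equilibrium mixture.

Let X = conversion of E (basis 1 mol E); extent of reaction ξ = 0.5X.
Species balance: n_E = 1 − X; n_C = 0.5X.
Summing: n_T = 1 − 0.5X.
With p_i = (n_i/n_T)P, Kp = p_C / (p_E^2).
Substituting and setting equal to 0.32 bar^-1 gives a polynomial in X; the root in (0,1) is X = 0.622.
Then n_C = 0.311, n_T = 0.689, so y_C = 0.452.

y_C = 0.452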